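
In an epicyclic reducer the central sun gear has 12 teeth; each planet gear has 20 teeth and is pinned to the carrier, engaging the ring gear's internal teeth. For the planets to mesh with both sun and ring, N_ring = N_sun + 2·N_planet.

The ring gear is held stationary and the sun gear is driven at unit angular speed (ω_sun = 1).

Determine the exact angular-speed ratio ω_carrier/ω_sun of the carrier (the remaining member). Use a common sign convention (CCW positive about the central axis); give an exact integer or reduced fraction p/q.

3/16

N_ring = 12 + 2·20 = 52
12(ω_s−ω_c) = −52(ω_r−ω_c),  ω_r=0, ω_s=1
12(1−ω_c) = −52(0−ω_c)  ⇒  64ω_c = 12  ⇒  ω_c = 3/16
ω_c/ω_s = 3/16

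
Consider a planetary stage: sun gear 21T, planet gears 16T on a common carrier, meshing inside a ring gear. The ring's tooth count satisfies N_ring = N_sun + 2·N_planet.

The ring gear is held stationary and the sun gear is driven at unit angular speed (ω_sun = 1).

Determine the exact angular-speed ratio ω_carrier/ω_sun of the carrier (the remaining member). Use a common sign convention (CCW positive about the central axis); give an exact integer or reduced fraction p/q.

N_ring = 21 + 2·16 = 53
21(ω_s−ω_c) = −53(ω_r−ω_c),  ω_r=0, ω_s=1
21(1−ω_c) = −53(0−ω_c)  ⇒  74ω_c = 21  ⇒  ω_c = 21/74
ω_c/ω_s = 21/74

21/74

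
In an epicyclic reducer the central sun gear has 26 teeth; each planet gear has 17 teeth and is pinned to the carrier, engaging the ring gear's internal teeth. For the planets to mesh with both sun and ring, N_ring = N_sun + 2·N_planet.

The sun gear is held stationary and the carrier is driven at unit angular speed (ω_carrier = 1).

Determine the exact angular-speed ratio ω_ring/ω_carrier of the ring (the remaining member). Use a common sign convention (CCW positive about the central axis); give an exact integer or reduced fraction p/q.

N_ring = 26 + 2·17 = 60
26(ω_s−ω_c) = −60(ω_r−ω_c),  ω_s=0, ω_c=1
ω_r = 1 − (26/60)(0−1) = 43/30
ω_r/ω_c = 43/30

43/30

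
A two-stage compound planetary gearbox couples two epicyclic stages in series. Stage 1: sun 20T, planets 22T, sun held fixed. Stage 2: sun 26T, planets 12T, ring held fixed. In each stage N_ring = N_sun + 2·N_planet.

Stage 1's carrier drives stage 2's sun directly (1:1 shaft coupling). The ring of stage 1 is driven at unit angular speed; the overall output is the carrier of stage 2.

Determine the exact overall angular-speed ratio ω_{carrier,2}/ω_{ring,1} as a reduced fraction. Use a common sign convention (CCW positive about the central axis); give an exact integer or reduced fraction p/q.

Stage 1: N_ring = 20 + 2·22 = 64
Stage 1: 20(ω_s−ω_c) = −64(ω_r−ω_c),  ω_s=0, ω_r=1
Stage 1: 20(0−ω_c) = −64(1−ω_c)  ⇒  84ω_c = 64  ⇒  ω_c = 16/21
  ⇒ ω_c¹/ω_r¹ = 16/21
Stage 2: N_ring = 26 + 2·12 = 50
Stage 2: 26(ω_s−ω_c) = −50(ω_r−ω_c),  ω_r=0, ω_s=1
Stage 2: 26(1−ω_c) = −50(0−ω_c)  ⇒  76ω_c = 26  ⇒  ω_c = 13/38
  ⇒ ω_c²/ω_s² = 13/38
Coupling ω_s² = ω_c¹ ⇒ overall = 16/21 × 13/38 = 104/399

104/399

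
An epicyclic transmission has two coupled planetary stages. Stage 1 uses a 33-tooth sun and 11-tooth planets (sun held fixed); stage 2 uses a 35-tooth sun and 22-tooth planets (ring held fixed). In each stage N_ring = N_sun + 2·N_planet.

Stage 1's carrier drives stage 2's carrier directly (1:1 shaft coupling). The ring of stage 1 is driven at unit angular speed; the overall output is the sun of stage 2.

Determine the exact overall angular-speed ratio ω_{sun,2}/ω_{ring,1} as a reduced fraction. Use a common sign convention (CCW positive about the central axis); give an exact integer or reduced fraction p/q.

Stage 1: N_ring = 33 + 2·11 = 55
Stage 1: 33(ω_s−ω_c) = −55(ω_r−ω_c),  ω_s=0, ω_r=1
Stage 1: 33(0−ω_c) = −55(1−ω_c)  ⇒  88ω_c = 55  ⇒  ω_c = 5/8
  ⇒ ω_c¹/ω_r¹ = 5/8
Stage 2: N_ring = 35 + 2·22 = 79
Stage 2: 35(ω_s−ω_c) = −79(ω_r−ω_c),  ω_r=0, ω_c=1
Stage 2: ω_s = 1 − (79/35)(0−1) = 114/35
  ⇒ ω_s²/ω_c² = 114/35
Coupling ω_c² = ω_c¹ ⇒ overall = 5/8 × 114/35 = 57/28

57/28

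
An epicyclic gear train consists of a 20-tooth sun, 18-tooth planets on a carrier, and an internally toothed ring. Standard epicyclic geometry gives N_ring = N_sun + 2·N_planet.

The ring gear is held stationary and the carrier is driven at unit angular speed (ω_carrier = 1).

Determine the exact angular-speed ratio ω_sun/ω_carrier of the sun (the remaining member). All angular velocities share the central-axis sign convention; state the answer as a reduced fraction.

N_ring = 20 + 2·18 = 56
20(ω_s−ω_c) = −56(ω_r−ω_c),  ω_r=0, ω_c=1
ω_s = 1 − (56/20)(0−1) = 19/5
ω_s/ω_c = 19/5

19/5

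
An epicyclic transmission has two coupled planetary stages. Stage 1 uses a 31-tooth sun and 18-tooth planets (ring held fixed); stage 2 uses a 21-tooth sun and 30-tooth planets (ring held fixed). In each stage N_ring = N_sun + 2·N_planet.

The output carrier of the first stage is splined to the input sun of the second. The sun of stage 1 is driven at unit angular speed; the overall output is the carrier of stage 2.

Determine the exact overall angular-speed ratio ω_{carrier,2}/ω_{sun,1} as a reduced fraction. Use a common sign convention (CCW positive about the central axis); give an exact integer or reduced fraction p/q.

31/476

Stage 1: N_ring = 31 + 2·18 = 67
Stage 1: 31(ω_s−ω_c) = −67(ω_r−ω_c),  ω_r=0, ω_s=1
Stage 1: 31(1−ω_c) = −67(0−ω_c)  ⇒  98ω_c = 31  ⇒  ω_c = 31/98
  ⇒ ω_c¹/ω_s¹ = 31/98
Stage 2: N_ring = 21 + 2·30 = 81
Stage 2: 21(ω_s−ω_c) = −81(ω_r−ω_c),  ω_r=0, ω_s=1
Stage 2: 21(1−ω_c) = −81(0−ω_c)  ⇒  102ω_c = 21  ⇒  ω_c = 7/34
  ⇒ ω_c²/ω_s² = 7/34
Coupling ω_s² = ω_c¹ ⇒ overall = 31/98 × 7/34 = 31/476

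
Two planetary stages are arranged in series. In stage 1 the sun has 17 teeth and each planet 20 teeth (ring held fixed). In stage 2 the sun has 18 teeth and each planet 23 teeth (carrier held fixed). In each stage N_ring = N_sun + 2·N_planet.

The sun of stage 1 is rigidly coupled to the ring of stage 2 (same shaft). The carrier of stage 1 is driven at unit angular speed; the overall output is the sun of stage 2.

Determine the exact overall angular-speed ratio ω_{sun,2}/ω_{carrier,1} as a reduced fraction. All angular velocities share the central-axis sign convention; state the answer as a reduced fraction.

Stage 1: N_ring = 17 + 2·20 = 57
Stage 1: 17(ω_s−ω_c) = −57(ω_r−ω_c),  ω_r=0, ω_c=1
Stage 1: ω_s = 1 − (57/17)(0−1) = 74/17
  ⇒ ω_s¹/ω_c¹ = 74/17
Stage 2: N_ring = 18 + 2·23 = 64
Stage 2: 18(ω_s−ω_c) = −64(ω_r−ω_c),  ω_c=0, ω_r=1
Stage 2: ω_s = 0 − (64/18)(1−0) = -32/9
  ⇒ ω_s²/ω_r² = -32/9
Coupling ω_r² = ω_s¹ ⇒ overall = 74/17 × -32/9 = -2368/153

-2368/153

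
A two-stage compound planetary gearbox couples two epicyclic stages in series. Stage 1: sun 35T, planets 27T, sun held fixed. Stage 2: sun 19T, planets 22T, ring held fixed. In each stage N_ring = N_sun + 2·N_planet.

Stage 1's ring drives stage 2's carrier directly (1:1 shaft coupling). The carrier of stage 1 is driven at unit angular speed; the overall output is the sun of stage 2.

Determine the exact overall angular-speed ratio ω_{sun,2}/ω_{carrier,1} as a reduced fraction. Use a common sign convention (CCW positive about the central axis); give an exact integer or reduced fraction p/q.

Stage 1: N_ring = 35 + 2·27 = 89
Stage 1: 35(ω_s−ω_c) = −89(ω_r−ω_c),  ω_s=0, ω_c=1
Stage 1: ω_r = 1 − (35/89)(0−1) = 124/89
  ⇒ ω_r¹/ω_c¹ = 124/89
Stage 2: N_ring = 19 + 2·22 = 63
Stage 2: 19(ω_s−ω_c) = −63(ω_r−ω_c),  ω_r=0, ω_c=1
Stage 2: ω_s = 1 − (63/19)(0−1) = 82/19
  ⇒ ω_s²/ω_c² = 82/19
Coupling ω_c² = ω_r¹ ⇒ overall = 124/89 × 82/19 = 10168/1691

10168/1691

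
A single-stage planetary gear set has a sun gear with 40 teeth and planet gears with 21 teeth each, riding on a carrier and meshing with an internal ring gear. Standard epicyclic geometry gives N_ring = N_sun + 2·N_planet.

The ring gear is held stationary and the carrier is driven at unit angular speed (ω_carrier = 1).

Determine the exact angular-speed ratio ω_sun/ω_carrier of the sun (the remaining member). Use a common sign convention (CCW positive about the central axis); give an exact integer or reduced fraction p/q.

N_ring = 40 + 2·21 = 82
40(ω_s−ω_c) = −82(ω_r−ω_c),  ω_r=0, ω_c=1
ω_s = 1 − (82/40)(0−1) = 61/20
ω_s/ω_c = 61/20

61/20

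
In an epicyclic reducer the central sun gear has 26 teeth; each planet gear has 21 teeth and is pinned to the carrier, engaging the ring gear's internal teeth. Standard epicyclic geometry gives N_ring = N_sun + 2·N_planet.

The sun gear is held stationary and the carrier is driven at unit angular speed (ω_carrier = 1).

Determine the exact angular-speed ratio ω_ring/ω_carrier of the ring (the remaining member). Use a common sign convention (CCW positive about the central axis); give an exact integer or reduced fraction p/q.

47/34

N_ring = 26 + 2·21 = 68
26(ω_s−ω_c) = −68(ω_r−ω_c),  ω_s=0, ω_c=1
ω_r = 1 − (26/68)(0−1) = 47/34
ω_r/ω_c = 47/34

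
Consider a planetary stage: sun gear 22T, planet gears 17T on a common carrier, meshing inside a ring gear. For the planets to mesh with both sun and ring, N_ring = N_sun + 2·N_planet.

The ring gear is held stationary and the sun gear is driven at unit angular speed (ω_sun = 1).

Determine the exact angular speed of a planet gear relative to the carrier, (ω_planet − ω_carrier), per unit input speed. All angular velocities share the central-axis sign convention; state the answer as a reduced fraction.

-616/663

N_ring = 22 + 2·17 = 56
22(ω_s−ω_c) = −56(ω_r−ω_c),  ω_r=0, ω_s=1
22(1−ω_c) = −56(0−ω_c)  ⇒  78ω_c = 22  ⇒  ω_c = 11/39
sun–planet: 22·(1−11/39) = −17·(ω_p−ω_c)  ⇒  ω_p−ω_c = −(22/17)·(28/39) = -616/663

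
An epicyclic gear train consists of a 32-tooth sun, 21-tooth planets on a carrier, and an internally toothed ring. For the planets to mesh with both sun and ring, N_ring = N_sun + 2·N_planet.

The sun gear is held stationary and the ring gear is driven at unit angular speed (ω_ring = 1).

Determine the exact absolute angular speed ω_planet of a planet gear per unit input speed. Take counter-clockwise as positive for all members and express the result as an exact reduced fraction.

37/21

N_ring = 32 + 2·21 = 74
32(ω_s−ω_c) = −74(ω_r−ω_c),  ω_s=0, ω_r=1
32(0−ω_c) = −74(1−ω_c)  ⇒  106ω_c = 74  ⇒  ω_c = 37/53
sun–planet: 32·(0−37/53) = −21·(ω_p−ω_c)  ⇒  ω_p−ω_c = −(32/21)·(-37/53) = 1184/1113
ω_p = 37/53 + 1184/1113 = 37/21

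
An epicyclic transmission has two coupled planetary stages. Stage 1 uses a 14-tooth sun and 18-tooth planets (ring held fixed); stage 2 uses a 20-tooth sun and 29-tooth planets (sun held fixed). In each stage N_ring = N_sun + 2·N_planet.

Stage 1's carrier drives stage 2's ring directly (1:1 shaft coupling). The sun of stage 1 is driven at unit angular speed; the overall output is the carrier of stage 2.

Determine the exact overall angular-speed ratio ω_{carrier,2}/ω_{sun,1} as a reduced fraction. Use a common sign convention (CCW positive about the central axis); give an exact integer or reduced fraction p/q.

Stage 1: N_ring = 14 + 2·18 = 50
Stage 1: 14(ω_s−ω_c) = −50(ω_r−ω_c),  ω_r=0, ω_s=1
Stage 1: 14(1−ω_c) = −50(0−ω_c)  ⇒  64ω_c = 14  ⇒  ω_c = 7/32
  ⇒ ω_c¹/ω_s¹ = 7/32
Stage 2: N_ring = 20 + 2·29 = 78
Stage 2: 20(ω_s−ω_c) = −78(ω_r−ω_c),  ω_s=0, ω_r=1
Stage 2: 20(0−ω_c) = −78(1−ω_c)  ⇒  98ω_c = 78  ⇒  ω_c = 39/49
  ⇒ ω_c²/ω_r² = 39/49
Coupling ω_r² = ω_c¹ ⇒ overall = 7/32 × 39/49 = 39/224

39/224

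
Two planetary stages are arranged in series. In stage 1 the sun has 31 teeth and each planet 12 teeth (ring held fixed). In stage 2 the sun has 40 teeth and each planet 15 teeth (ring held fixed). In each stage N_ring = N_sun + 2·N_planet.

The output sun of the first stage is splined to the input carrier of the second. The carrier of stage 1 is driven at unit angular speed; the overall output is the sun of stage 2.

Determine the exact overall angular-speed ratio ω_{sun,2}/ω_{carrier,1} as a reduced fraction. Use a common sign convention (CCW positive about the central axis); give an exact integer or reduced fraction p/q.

473/62

Stage 1: N_ring = 31 + 2·12 = 55
Stage 1: 31(ω_s−ω_c) = −55(ω_r−ω_c),  ω_r=0, ω_c=1
Stage 1: ω_s = 1 − (55/31)(0−1) = 86/31
  ⇒ ω_s¹/ω_c¹ = 86/31
Stage 2: N_ring = 40 + 2·15 = 70
Stage 2: 40(ω_s−ω_c) = −70(ω_r−ω_c),  ω_r=0, ω_c=1
Stage 2: ω_s = 1 − (70/40)(0−1) = 11/4
  ⇒ ω_s²/ω_c² = 11/4
Coupling ω_c² = ω_s¹ ⇒ overall = 86/31 × 11/4 = 473/62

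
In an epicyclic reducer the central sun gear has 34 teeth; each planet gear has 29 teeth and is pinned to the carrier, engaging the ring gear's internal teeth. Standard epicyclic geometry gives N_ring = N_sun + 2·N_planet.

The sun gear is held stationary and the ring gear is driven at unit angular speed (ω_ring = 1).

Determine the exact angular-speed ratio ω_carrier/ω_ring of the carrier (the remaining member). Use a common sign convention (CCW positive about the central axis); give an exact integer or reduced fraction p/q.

N_ring = 34 + 2·29 = 92
34(ω_s−ω_c) = −92(ω_r−ω_c),  ω_s=0, ω_r=1
34(0−ω_c) = −92(1−ω_c)  ⇒  126ω_c = 92  ⇒  ω_c = 46/63
ω_c/ω_r = 46/63

46/63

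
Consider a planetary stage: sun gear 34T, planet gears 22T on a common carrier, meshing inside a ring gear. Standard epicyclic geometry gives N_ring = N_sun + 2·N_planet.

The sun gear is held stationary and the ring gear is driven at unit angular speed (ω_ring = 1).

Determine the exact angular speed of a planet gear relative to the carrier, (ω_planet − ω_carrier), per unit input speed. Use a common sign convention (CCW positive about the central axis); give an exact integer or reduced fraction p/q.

663/616

N_ring = 34 + 2·22 = 78
34(ω_s−ω_c) = −78(ω_r−ω_c),  ω_s=0, ω_r=1
34(0−ω_c) = −78(1−ω_c)  ⇒  112ω_c = 78  ⇒  ω_c = 39/56
sun–planet: 34·(0−39/56) = −22·(ω_p−ω_c)  ⇒  ω_p−ω_c = −(34/22)·(-39/56) = 663/616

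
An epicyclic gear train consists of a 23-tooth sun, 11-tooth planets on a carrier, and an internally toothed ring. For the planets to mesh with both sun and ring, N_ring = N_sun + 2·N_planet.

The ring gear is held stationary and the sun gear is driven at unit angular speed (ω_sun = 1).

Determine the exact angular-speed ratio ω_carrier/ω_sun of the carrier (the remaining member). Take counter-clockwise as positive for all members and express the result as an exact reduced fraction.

23/68

N_ring = 23 + 2·11 = 45
23(ω_s−ω_c) = −45(ω_r−ω_c),  ω_r=0, ω_s=1
23(1−ω_c) = −45(0−ω_c)  ⇒  68ω_c = 23  ⇒  ω_c = 23/68
ω_c/ω_s = 23/68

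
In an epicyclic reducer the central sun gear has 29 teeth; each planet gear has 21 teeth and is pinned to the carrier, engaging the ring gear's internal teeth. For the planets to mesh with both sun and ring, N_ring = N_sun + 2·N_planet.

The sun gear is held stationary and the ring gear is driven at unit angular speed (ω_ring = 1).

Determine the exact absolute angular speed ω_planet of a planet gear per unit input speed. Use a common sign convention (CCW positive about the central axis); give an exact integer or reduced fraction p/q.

N_ring = 29 + 2·21 = 71
29(ω_s−ω_c) = −71(ω_r−ω_c),  ω_s=0, ω_r=1
29(0−ω_c) = −71(1−ω_c)  ⇒  100ω_c = 71  ⇒  ω_c = 71/100
sun–planet: 29·(0−71/100) = −21·(ω_p−ω_c)  ⇒  ω_p−ω_c = −(29/21)·(-71/100) = 2059/2100
ω_p = 71/100 + 2059/2100 = 71/42

71/42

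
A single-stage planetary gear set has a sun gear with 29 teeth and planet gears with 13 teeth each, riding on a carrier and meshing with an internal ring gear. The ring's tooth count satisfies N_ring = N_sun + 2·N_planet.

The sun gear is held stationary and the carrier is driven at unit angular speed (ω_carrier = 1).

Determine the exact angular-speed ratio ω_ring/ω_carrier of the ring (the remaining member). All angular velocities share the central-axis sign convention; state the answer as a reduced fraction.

N_ring = 29 + 2·13 = 55
29(ω_s−ω_c) = −55(ω_r−ω_c),  ω_s=0, ω_c=1
ω_r = 1 − (29/55)(0−1) = 84/55
ω_r/ω_c = 84/55

84/55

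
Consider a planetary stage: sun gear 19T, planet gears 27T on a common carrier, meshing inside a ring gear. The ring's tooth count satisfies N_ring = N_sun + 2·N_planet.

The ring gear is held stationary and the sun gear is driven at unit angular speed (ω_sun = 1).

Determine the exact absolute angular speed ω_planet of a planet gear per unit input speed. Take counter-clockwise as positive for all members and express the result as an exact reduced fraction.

-19/54

N_ring = 19 + 2·27 = 73
19(ω_s−ω_c) = −73(ω_r−ω_c),  ω_r=0, ω_s=1
19(1−ω_c) = −73(0−ω_c)  ⇒  92ω_c = 19  ⇒  ω_c = 19/92
sun–planet: 19·(1−19/92) = −27·(ω_p−ω_c)  ⇒  ω_p−ω_c = −(19/27)·(73/92) = -1387/2484
ω_p = 19/92 − 1387/2484 = -19/54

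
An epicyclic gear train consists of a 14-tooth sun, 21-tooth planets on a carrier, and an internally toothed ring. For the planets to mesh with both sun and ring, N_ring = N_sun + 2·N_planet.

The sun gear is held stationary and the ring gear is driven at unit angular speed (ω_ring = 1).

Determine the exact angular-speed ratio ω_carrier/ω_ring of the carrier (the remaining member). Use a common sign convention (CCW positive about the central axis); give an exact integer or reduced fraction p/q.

4/5

N_ring = 14 + 2·21 = 56
14(ω_s−ω_c) = −56(ω_r−ω_c),  ω_s=0, ω_r=1
14(0−ω_c) = −56(1−ω_c)  ⇒  70ω_c = 56  ⇒  ω_c = 4/5
ω_c/ω_r = 4/5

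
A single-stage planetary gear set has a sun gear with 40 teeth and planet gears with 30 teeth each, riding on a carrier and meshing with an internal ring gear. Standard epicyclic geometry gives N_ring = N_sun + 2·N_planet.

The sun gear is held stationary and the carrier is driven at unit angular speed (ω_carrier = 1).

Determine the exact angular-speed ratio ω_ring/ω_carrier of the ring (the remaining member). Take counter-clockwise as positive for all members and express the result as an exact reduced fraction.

7/5

N_ring = 40 + 2·30 = 100
40(ω_s−ω_c) = −100(ω_r−ω_c),  ω_s=0, ω_c=1
ω_r = 1 − (40/100)(0−1) = 7/5
ω_r/ω_c = 7/5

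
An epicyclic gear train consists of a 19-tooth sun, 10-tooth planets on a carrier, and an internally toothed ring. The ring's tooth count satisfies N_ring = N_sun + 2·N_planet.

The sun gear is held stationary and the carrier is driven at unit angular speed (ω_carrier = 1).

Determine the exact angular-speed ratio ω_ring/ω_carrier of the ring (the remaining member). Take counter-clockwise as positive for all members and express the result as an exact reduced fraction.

N_ring = 19 + 2·10 = 39
19(ω_s−ω_c) = −39(ω_r−ω_c),  ω_s=0, ω_c=1
ω_r = 1 − (19/39)(0−1) = 58/39
ω_r/ω_c = 58/39

58/39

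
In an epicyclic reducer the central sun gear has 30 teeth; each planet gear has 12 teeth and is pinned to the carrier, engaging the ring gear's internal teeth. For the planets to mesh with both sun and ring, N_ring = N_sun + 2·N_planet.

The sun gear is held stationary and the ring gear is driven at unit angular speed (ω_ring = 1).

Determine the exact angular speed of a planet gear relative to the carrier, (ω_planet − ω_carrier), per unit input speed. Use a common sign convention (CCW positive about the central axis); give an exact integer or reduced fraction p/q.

45/28

N_ring = 30 + 2·12 = 54
30(ω_s−ω_c) = −54(ω_r−ω_c),  ω_s=0, ω_r=1
30(0−ω_c) = −54(1−ω_c)  ⇒  84ω_c = 54  ⇒  ω_c = 9/14
sun–planet: 30·(0−9/14) = −12·(ω_p−ω_c)  ⇒  ω_p−ω_c = −(30/12)·(-9/14) = 45/28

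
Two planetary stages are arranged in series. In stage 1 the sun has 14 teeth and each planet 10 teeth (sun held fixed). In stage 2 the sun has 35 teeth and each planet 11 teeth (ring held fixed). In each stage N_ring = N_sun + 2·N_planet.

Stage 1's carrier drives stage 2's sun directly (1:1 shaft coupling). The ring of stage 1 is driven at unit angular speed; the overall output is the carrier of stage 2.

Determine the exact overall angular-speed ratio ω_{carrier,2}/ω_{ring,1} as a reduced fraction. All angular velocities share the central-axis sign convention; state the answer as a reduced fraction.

Stage 1: N_ring = 14 + 2·10 = 34
Stage 1: 14(ω_s−ω_c) = −34(ω_r−ω_c),  ω_s=0, ω_r=1
Stage 1: 14(0−ω_c) = −34(1−ω_c)  ⇒  48ω_c = 34  ⇒  ω_c = 17/24
  ⇒ ω_c¹/ω_r¹ = 17/24
Stage 2: N_ring = 35 + 2·11 = 57
Stage 2: 35(ω_s−ω_c) = −57(ω_r−ω_c),  ω_r=0, ω_s=1
Stage 2: 35(1−ω_c) = −57(0−ω_c)  ⇒  92ω_c = 35  ⇒  ω_c = 35/92
  ⇒ ω_c²/ω_s² = 35/92
Coupling ω_s² = ω_c¹ ⇒ overall = 17/24 × 35/92 = 595/2208

595/2208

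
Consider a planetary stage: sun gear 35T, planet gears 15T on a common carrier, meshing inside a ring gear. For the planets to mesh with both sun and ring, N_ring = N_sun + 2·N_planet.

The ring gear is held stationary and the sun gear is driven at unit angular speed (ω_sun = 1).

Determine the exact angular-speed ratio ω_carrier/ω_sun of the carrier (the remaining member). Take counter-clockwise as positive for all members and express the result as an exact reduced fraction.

N_ring = 35 + 2·15 = 65
35(ω_s−ω_c) = −65(ω_r−ω_c),  ω_r=0, ω_s=1
35(1−ω_c) = −65(0−ω_c)  ⇒  100ω_c = 35  ⇒  ω_c = 7/20
ω_c/ω_s = 7/20

7/20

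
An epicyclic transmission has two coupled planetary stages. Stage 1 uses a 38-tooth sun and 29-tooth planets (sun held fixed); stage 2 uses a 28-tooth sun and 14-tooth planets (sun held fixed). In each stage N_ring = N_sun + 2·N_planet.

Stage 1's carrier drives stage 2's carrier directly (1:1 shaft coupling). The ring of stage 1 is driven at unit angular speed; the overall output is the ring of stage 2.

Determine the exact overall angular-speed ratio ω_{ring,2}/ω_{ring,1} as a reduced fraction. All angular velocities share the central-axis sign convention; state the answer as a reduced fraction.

Stage 1: N_ring = 38 + 2·29 = 96
Stage 1: 38(ω_s−ω_c) = −96(ω_r−ω_c),  ω_s=0, ω_r=1
Stage 1: 38(0−ω_c) = −96(1−ω_c)  ⇒  134ω_c = 96  ⇒  ω_c = 48/67
  ⇒ ω_c¹/ω_r¹ = 48/67
Stage 2: N_ring = 28 + 2·14 = 56
Stage 2: 28(ω_s−ω_c) = −56(ω_r−ω_c),  ω_s=0, ω_c=1
Stage 2: ω_r = 1 − (28/56)(0−1) = 3/2
  ⇒ ω_r²/ω_c² = 3/2
Coupling ω_c² = ω_c¹ ⇒ overall = 48/67 × 3/2 = 72/67

72/67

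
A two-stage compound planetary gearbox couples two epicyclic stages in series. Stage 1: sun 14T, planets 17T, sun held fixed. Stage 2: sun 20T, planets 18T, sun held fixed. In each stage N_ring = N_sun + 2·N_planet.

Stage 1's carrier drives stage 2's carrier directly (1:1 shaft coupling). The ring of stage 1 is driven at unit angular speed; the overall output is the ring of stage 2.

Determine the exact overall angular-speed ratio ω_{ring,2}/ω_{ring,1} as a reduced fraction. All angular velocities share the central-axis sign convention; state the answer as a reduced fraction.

Stage 1: N_ring = 14 + 2·17 = 48
Stage 1: 14(ω_s−ω_c) = −48(ω_r−ω_c),  ω_s=0, ω_r=1
Stage 1: 14(0−ω_c) = −48(1−ω_c)  ⇒  62ω_c = 48  ⇒  ω_c = 24/31
  ⇒ ω_c¹/ω_r¹ = 24/31
Stage 2: N_ring = 20 + 2·18 = 56
Stage 2: 20(ω_s−ω_c) = −56(ω_r−ω_c),  ω_s=0, ω_c=1
Stage 2: ω_r = 1 − (20/56)(0−1) = 19/14
  ⇒ ω_r²/ω_c² = 19/14
Coupling ω_c² = ω_c¹ ⇒ overall = 24/31 × 19/14 = 228/217

228/217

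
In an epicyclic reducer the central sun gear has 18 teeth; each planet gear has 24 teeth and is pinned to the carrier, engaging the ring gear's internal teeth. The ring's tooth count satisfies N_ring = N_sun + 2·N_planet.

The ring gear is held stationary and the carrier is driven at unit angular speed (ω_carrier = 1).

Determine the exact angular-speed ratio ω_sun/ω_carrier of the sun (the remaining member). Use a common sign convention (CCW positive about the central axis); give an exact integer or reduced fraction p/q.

N_ring = 18 + 2·24 = 66
18(ω_s−ω_c) = −66(ω_r−ω_c),  ω_r=0, ω_c=1
ω_s = 1 − (66/18)(0−1) = 14/3
ω_s/ω_c = 14/3

14/3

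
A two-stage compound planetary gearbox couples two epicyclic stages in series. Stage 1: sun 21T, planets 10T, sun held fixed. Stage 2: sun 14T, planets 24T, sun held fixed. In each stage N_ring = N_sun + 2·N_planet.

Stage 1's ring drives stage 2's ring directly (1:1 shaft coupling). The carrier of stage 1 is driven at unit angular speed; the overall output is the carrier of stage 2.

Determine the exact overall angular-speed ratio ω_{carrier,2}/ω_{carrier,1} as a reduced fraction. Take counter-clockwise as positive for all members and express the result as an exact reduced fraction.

Stage 1: N_ring = 21 + 2·10 = 41
Stage 1: 21(ω_s−ω_c) = −41(ω_r−ω_c),  ω_s=0, ω_c=1
Stage 1: ω_r = 1 − (21/41)(0−1) = 62/41
  ⇒ ω_r¹/ω_c¹ = 62/41
Stage 2: N_ring = 14 + 2·24 = 62
Stage 2: 14(ω_s−ω_c) = −62(ω_r−ω_c),  ω_s=0, ω_r=1
Stage 2: 14(0−ω_c) = −62(1−ω_c)  ⇒  76ω_c = 62  ⇒  ω_c = 31/38
  ⇒ ω_c²/ω_r² = 31/38
Coupling ω_r² = ω_r¹ ⇒ overall = 62/41 × 31/38 = 961/779

961/779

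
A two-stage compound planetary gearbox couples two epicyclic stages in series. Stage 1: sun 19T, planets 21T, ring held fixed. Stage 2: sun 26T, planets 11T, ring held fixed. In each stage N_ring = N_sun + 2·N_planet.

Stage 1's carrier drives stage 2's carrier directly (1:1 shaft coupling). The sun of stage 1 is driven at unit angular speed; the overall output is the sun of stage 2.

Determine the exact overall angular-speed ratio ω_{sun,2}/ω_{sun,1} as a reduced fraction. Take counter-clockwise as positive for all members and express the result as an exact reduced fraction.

703/1040

Stage 1: N_ring = 19 + 2·21 = 61
Stage 1: 19(ω_s−ω_c) = −61(ω_r−ω_c),  ω_r=0, ω_s=1
Stage 1: 19(1−ω_c) = −61(0−ω_c)  ⇒  80ω_c = 19  ⇒  ω_c = 19/80
  ⇒ ω_c¹/ω_s¹ = 19/80
Stage 2: N_ring = 26 + 2·11 = 48
Stage 2: 26(ω_s−ω_c) = −48(ω_r−ω_c),  ω_r=0, ω_c=1
Stage 2: ω_s = 1 − (48/26)(0−1) = 37/13
  ⇒ ω_s²/ω_c² = 37/13
Coupling ω_c² = ω_c¹ ⇒ overall = 19/80 × 37/13 = 703/1040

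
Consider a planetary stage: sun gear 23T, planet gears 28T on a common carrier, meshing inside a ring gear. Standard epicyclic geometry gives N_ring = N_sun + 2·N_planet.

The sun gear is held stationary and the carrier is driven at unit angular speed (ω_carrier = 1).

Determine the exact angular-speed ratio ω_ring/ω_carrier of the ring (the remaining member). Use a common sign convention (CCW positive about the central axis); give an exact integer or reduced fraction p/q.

102/79

N_ring = 23 + 2·28 = 79
23(ω_s−ω_c) = −79(ω_r−ω_c),  ω_s=0, ω_c=1
ω_r = 1 − (23/79)(0−1) = 102/79
ω_r/ω_c = 102/79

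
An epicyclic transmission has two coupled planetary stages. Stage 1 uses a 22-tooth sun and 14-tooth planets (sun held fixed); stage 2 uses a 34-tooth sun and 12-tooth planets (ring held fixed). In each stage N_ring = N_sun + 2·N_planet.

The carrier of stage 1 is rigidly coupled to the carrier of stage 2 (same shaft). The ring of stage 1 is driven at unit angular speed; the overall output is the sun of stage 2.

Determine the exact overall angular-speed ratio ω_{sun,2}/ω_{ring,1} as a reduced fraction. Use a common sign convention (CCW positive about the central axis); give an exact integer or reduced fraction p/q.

Stage 1: N_ring = 22 + 2·14 = 50
Stage 1: 22(ω_s−ω_c) = −50(ω_r−ω_c),  ω_s=0, ω_r=1
Stage 1: 22(0−ω_c) = −50(1−ω_c)  ⇒  72ω_c = 50  ⇒  ω_c = 25/36
  ⇒ ω_c¹/ω_r¹ = 25/36
Stage 2: N_ring = 34 + 2·12 = 58
Stage 2: 34(ω_s−ω_c) = −58(ω_r−ω_c),  ω_r=0, ω_c=1
Stage 2: ω_s = 1 − (58/34)(0−1) = 46/17
  ⇒ ω_s²/ω_c² = 46/17
Coupling ω_c² = ω_c¹ ⇒ overall = 25/36 × 46/17 = 575/306

575/306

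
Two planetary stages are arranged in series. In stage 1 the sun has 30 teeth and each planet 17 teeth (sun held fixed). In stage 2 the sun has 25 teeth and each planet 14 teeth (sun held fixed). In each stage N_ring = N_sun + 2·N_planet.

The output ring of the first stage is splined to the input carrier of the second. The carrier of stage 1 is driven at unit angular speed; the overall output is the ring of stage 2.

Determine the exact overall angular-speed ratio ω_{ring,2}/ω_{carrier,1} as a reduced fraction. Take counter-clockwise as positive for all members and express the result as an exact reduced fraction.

1833/848

Stage 1: N_ring = 30 + 2·17 = 64
Stage 1: 30(ω_s−ω_c) = −64(ω_r−ω_c),  ω_s=0, ω_c=1
Stage 1: ω_r = 1 − (30/64)(0−1) = 47/32
  ⇒ ω_r¹/ω_c¹ = 47/32
Stage 2: N_ring = 25 + 2·14 = 53
Stage 2: 25(ω_s−ω_c) = −53(ω_r−ω_c),  ω_s=0, ω_c=1
Stage 2: ω_r = 1 − (25/53)(0−1) = 78/53
  ⇒ ω_r²/ω_c² = 78/53
Coupling ω_c² = ω_r¹ ⇒ overall = 47/32 × 78/53 = 1833/848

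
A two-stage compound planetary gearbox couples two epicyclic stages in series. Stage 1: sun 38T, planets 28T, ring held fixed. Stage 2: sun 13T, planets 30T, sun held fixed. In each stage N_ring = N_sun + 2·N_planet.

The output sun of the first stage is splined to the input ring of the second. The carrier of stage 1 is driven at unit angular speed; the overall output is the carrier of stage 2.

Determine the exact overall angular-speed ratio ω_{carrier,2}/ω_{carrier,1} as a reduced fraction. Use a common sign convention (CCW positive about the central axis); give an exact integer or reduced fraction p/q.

2409/817

Stage 1: N_ring = 38 + 2·28 = 94
Stage 1: 38(ω_s−ω_c) = −94(ω_r−ω_c),  ω_r=0, ω_c=1
Stage 1: ω_s = 1 − (94/38)(0−1) = 66/19
  ⇒ ω_s¹/ω_c¹ = 66/19
Stage 2: N_ring = 13 + 2·30 = 73
Stage 2: 13(ω_s−ω_c) = −73(ω_r−ω_c),  ω_s=0, ω_r=1
Stage 2: 13(0−ω_c) = −73(1−ω_c)  ⇒  86ω_c = 73  ⇒  ω_c = 73/86
  ⇒ ω_c²/ω_r² = 73/86
Coupling ω_r² = ω_s¹ ⇒ overall = 66/19 × 73/86 = 2409/817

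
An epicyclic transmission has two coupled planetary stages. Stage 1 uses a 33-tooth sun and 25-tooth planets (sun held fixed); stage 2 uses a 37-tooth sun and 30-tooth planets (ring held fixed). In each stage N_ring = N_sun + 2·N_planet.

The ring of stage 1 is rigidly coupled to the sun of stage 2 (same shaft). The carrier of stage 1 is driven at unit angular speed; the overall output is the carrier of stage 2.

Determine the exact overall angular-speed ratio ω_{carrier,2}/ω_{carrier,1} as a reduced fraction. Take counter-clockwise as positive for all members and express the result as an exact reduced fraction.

2146/5561

Stage 1: N_ring = 33 + 2·25 = 83
Stage 1: 33(ω_s−ω_c) = −83(ω_r−ω_c),  ω_s=0, ω_c=1
Stage 1: ω_r = 1 − (33/83)(0−1) = 116/83
  ⇒ ω_r¹/ω_c¹ = 116/83
Stage 2: N_ring = 37 + 2·30 = 97
Stage 2: 37(ω_s−ω_c) = −97(ω_r−ω_c),  ω_r=0, ω_s=1
Stage 2: 37(1−ω_c) = −97(0−ω_c)  ⇒  134ω_c = 37  ⇒  ω_c = 37/134
  ⇒ ω_c²/ω_s² = 37/134
Coupling ω_s² = ω_r¹ ⇒ overall = 116/83 × 37/134 = 2146/5561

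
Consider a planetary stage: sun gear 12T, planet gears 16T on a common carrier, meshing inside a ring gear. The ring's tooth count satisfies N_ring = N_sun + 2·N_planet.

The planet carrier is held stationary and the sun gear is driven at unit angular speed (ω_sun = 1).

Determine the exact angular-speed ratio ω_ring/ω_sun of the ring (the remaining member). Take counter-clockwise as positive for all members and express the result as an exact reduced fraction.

-3/11

N_ring = 12 + 2·16 = 44
12(ω_s−ω_c) = −44(ω_r−ω_c),  ω_c=0, ω_s=1
ω_r = 0 − (12/44)(1−0) = -3/11
ω_r/ω_s = -3/11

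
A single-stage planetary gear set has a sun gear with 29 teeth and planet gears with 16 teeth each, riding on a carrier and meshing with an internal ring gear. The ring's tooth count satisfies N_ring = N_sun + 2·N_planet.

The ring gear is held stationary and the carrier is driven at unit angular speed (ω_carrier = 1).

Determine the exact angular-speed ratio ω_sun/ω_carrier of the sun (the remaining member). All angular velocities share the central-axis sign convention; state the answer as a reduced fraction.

90/29

N_ring = 29 + 2·16 = 61
29(ω_s−ω_c) = −61(ω_r−ω_c),  ω_r=0, ω_c=1
ω_s = 1 − (61/29)(0−1) = 90/29
ω_s/ω_c = 90/29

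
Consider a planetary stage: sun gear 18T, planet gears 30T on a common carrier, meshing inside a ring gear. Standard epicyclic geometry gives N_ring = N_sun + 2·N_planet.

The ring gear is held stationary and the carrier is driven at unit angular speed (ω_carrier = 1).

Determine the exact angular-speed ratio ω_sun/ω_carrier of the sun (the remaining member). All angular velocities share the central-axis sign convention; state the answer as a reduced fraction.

16/3

N_ring = 18 + 2·30 = 78
18(ω_s−ω_c) = −78(ω_r−ω_c),  ω_r=0, ω_c=1
ω_s = 1 − (78/18)(0−1) = 16/3
ω_s/ω_c = 16/3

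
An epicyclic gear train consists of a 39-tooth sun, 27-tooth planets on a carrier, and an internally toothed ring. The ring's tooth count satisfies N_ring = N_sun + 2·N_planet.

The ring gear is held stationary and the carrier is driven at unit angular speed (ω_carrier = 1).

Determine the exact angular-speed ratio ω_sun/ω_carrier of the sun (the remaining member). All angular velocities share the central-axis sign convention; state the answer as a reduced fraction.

44/13

N_ring = 39 + 2·27 = 93
39(ω_s−ω_c) = −93(ω_r−ω_c),  ω_r=0, ω_c=1
ω_s = 1 − (93/39)(0−1) = 44/13
ω_s/ω_c = 44/13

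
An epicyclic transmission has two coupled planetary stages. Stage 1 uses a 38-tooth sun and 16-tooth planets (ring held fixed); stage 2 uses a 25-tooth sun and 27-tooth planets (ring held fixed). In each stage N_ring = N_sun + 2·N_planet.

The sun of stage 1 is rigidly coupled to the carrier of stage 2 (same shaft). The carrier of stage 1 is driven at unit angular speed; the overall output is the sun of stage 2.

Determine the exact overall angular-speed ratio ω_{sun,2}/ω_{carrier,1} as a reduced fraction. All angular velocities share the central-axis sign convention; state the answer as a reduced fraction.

5616/475

Stage 1: N_ring = 38 + 2·16 = 70
Stage 1: 38(ω_s−ω_c) = −70(ω_r−ω_c),  ω_r=0, ω_c=1
Stage 1: ω_s = 1 − (70/38)(0−1) = 54/19
  ⇒ ω_s¹/ω_c¹ = 54/19
Stage 2: N_ring = 25 + 2·27 = 79
Stage 2: 25(ω_s−ω_c) = −79(ω_r−ω_c),  ω_r=0, ω_c=1
Stage 2: ω_s = 1 − (79/25)(0−1) = 104/25
  ⇒ ω_s²/ω_c² = 104/25
Coupling ω_c² = ω_s¹ ⇒ overall = 54/19 × 104/25 = 5616/475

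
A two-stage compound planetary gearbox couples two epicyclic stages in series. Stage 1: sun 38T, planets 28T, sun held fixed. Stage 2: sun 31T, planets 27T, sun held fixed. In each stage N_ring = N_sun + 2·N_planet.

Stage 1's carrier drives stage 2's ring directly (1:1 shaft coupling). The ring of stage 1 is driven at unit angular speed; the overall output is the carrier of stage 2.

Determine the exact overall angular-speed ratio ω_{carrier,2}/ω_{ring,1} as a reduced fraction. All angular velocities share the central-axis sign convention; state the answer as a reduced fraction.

3995/7656

Stage 1: N_ring = 38 + 2·28 = 94
Stage 1: 38(ω_s−ω_c) = −94(ω_r−ω_c),  ω_s=0, ω_r=1
Stage 1: 38(0−ω_c) = −94(1−ω_c)  ⇒  132ω_c = 94  ⇒  ω_c = 47/66
  ⇒ ω_c¹/ω_r¹ = 47/66
Stage 2: N_ring = 31 + 2·27 = 85
Stage 2: 31(ω_s−ω_c) = −85(ω_r−ω_c),  ω_s=0, ω_r=1
Stage 2: 31(0−ω_c) = −85(1−ω_c)  ⇒  116ω_c = 85  ⇒  ω_c = 85/116
  ⇒ ω_c²/ω_r² = 85/116
Coupling ω_r² = ω_c¹ ⇒ overall = 47/66 × 85/116 = 3995/7656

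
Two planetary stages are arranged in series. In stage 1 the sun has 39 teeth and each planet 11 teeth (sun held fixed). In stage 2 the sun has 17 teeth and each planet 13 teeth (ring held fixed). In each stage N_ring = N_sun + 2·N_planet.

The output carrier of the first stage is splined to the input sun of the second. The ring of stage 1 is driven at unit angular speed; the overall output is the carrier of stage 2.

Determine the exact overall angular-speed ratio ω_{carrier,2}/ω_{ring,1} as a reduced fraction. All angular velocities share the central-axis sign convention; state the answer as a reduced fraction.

1037/6000

Stage 1: N_ring = 39 + 2·11 = 61
Stage 1: 39(ω_s−ω_c) = −61(ω_r−ω_c),  ω_s=0, ω_r=1
Stage 1: 39(0−ω_c) = −61(1−ω_c)  ⇒  100ω_c = 61  ⇒  ω_c = 61/100
  ⇒ ω_c¹/ω_r¹ = 61/100
Stage 2: N_ring = 17 + 2·13 = 43
Stage 2: 17(ω_s−ω_c) = −43(ω_r−ω_c),  ω_r=0, ω_s=1
Stage 2: 17(1−ω_c) = −43(0−ω_c)  ⇒  60ω_c = 17  ⇒  ω_c = 17/60
  ⇒ ω_c²/ω_s² = 17/60
Coupling ω_s² = ω_c¹ ⇒ overall = 61/100 × 17/60 = 1037/6000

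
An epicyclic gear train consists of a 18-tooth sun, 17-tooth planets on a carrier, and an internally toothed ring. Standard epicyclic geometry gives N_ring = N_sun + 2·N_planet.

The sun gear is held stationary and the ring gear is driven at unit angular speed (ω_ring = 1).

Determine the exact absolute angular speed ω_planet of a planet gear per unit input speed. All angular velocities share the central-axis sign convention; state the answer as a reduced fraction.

26/17

N_ring = 18 + 2·17 = 52
18(ω_s−ω_c) = −52(ω_r−ω_c),  ω_s=0, ω_r=1
18(0−ω_c) = −52(1−ω_c)  ⇒  70ω_c = 52  ⇒  ω_c = 26/35
sun–planet: 18·(0−26/35) = −17·(ω_p−ω_c)  ⇒  ω_p−ω_c = −(18/17)·(-26/35) = 468/595
ω_p = 26/35 + 468/595 = 26/17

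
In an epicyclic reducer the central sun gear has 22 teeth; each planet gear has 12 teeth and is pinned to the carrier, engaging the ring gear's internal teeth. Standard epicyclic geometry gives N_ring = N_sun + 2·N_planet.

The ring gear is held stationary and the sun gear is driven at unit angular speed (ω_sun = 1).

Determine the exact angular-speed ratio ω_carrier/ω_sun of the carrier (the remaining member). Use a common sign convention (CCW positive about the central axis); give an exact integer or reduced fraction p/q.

N_ring = 22 + 2·12 = 46
22(ω_s−ω_c) = −46(ω_r−ω_c),  ω_r=0, ω_s=1
22(1−ω_c) = −46(0−ω_c)  ⇒  68ω_c = 22  ⇒  ω_c = 11/34
ω_c/ω_s = 11/34

11/34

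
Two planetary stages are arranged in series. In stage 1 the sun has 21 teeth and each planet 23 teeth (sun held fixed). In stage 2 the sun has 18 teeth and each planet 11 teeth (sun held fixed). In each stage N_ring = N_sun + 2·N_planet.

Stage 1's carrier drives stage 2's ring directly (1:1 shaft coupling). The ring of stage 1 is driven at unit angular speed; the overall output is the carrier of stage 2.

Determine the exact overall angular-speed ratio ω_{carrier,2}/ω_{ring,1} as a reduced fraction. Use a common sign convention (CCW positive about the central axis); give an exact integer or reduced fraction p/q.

Stage 1: N_ring = 21 + 2·23 = 67
Stage 1: 21(ω_s−ω_c) = −67(ω_r−ω_c),  ω_s=0, ω_r=1
Stage 1: 21(0−ω_c) = −67(1−ω_c)  ⇒  88ω_c = 67  ⇒  ω_c = 67/88
  ⇒ ω_c¹/ω_r¹ = 67/88
Stage 2: N_ring = 18 + 2·11 = 40
Stage 2: 18(ω_s−ω_c) = −40(ω_r−ω_c),  ω_s=0, ω_r=1
Stage 2: 18(0−ω_c) = −40(1−ω_c)  ⇒  58ω_c = 40  ⇒  ω_c = 20/29
  ⇒ ω_c²/ω_r² = 20/29
Coupling ω_r² = ω_c¹ ⇒ overall = 67/88 × 20/29 = 335/638

335/638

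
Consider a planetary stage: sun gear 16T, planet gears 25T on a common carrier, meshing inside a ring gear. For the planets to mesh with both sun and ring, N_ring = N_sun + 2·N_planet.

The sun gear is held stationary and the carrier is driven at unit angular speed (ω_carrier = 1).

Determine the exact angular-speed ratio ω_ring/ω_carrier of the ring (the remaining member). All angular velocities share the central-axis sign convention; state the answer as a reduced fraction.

41/33

N_ring = 16 + 2·25 = 66
16(ω_s−ω_c) = −66(ω_r−ω_c),  ω_s=0, ω_c=1
ω_r = 1 − (16/66)(0−1) = 41/33
ω_r/ω_c = 41/33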